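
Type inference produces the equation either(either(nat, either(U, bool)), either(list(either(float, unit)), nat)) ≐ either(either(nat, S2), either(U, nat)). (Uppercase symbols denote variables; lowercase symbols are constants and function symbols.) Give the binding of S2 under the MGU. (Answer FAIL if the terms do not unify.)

either(list(either(float, unit)), bool)

Decompose either/2: either(nat, either(U, bool)) ≐ either(nat, S2),  either(list(either(float, unit)), nat) ≐ either(U, nat).
Decompose either/2: nat ≐ nat,  either(U, bool) ≐ S2.
Delete trivial equation nat ≐ nat.
Bind S2 := either(U, bool); no other remaining equation mentions S2.
Decompose either/2: list(either(float, unit)) ≐ U,  nat ≐ nat.
Bind U := list(either(float, unit)); no other remaining equation mentions U. Substituting into the earlier binding gives S2 := either(list(either(float, unit)), bool).
Delete trivial equation nat ≐ nat.
MGU = { S2 ↦ either(list(either(float, unit)), bool), U ↦ list(either(float, unit)) }, so S2 ↦ either(list(either(float, unit)), bool).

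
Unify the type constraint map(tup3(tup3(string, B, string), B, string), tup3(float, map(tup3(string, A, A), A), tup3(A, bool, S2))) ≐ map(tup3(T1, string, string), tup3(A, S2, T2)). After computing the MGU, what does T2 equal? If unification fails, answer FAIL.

Decompose map/2: tup3(tup3(string, B, string), B, string) ≐ tup3(T1, string, string),  tup3(float, map(tup3(string, A, A), A), tup3(A, bool, S2)) ≐ tup3(A, S2, T2).
Decompose tup3/3: tup3(string, B, string) ≐ T1,  B ≐ string,  string ≐ string.
Bind T1 := tup3(string, B, string); no other remaining equation mentions T1.
Bind B := string; no other remaining equation mentions B. Substituting into the earlier binding gives T1 := tup3(string, string, string).
Delete trivial equation string ≐ string.
Decompose tup3/3: float ≐ A,  map(tup3(string, A, A), A) ≐ S2,  tup3(A, bool, S2) ≐ T2.
Bind A := float; substituting into the remaining equations gives: map(tup3(string, float, float), float) ≐ S2,  tup3(float, bool, S2) ≐ T2.
Bind S2 := map(tup3(string, float, float), float); substituting into the remaining equation gives: tup3(float, bool, map(tup3(string, float, float), float)) ≐ T2.
Bind T2 := tup3(float, bool, map(tup3(string, float, float), float)).
MGU = { T1 ↦ tup3(string, string, string), B ↦ string, A ↦ float, S2 ↦ map(tup3(string, float, float), float), T2 ↦ tup3(float, bool, map(tup3(string, float, float), float)) }, so T2 ↦ tup3(float, bool, map(tup3(string, float, float), float)).

tup3(float, bool, map(tup3(string, float, float), float))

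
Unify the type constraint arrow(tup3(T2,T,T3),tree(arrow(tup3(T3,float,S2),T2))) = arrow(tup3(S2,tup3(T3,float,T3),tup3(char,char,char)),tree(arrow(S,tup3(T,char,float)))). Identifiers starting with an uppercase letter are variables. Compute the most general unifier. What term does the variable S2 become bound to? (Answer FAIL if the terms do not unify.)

tup3(tup3(tup3(char,char,char),float,tup3(char,char,char)),char,float)

Decompose arrow/2: tup3(T2,T,T3) = tup3(S2,tup3(T3,float,T3),tup3(char,char,char)),  tree(arrow(tup3(T3,float,S2),T2)) = tree(arrow(S,tup3(T,char,float))).
Decompose tup3/3: T2 = S2,  T = tup3(T3,float,T3),  T3 = tup3(char,char,char).
Bind T2 := S2; substituting into the one remaining equation that mentions T2 gives: tree(arrow(tup3(T3,float,S2),S2)) = tree(arrow(S,tup3(T,char,float))).
Bind T := tup3(T3,float,T3); substituting into the one remaining equation that mentions T gives: tree(arrow(tup3(T3,float,S2),S2)) = tree(arrow(S,tup3(tup3(T3,float,T3),char,float))).
Bind T3 := tup3(char,char,char); substituting into the remaining equation gives: tree(arrow(tup3(tup3(char,char,char),float,S2),S2)) = tree(arrow(S,tup3(tup3(tup3(char,char,char),float,tup3(char,char,char)),char,float))). Substituting into the earlier binding gives T := tup3(tup3(char,char,char),float,tup3(char,char,char)).
Decompose tree/1: arrow(tup3(tup3(char,char,char),float,S2),S2) = arrow(S,tup3(tup3(tup3(char,char,char),float,tup3(char,char,char)),char,float)).
Decompose arrow/2: tup3(tup3(char,char,char),float,S2) = S,  S2 = tup3(tup3(tup3(char,char,char),float,tup3(char,char,char)),char,float).
Bind S := tup3(tup3(char,char,char),float,S2); no other remaining equation mentions S.
Bind S2 := tup3(tup3(tup3(char,char,char),float,tup3(char,char,char)),char,float). Substituting into the earlier bindings gives T2 := tup3(tup3(tup3(char,char,char),float,tup3(char,char,char)),char,float), S := tup3(tup3(char,char,char),float,tup3(tup3(tup3(char,char,char),float,tup3(char,char,char)),char,float)).
MGU = { T2 -> tup3(tup3(tup3(char,char,char),float,tup3(char,char,char)),char,float), T -> tup3(tup3(char,char,char),float,tup3(char,char,char)), T3 -> tup3(char,char,char), S -> tup3(tup3(char,char,char),float,tup3(tup3(tup3(char,char,char),float,tup3(char,char,char)),char,float)), S2 -> tup3(tup3(tup3(char,char,char),float,tup3(char,char,char)),char,float) }, so S2 -> tup3(tup3(tup3(char,char,char),float,tup3(char,char,char)),char,float).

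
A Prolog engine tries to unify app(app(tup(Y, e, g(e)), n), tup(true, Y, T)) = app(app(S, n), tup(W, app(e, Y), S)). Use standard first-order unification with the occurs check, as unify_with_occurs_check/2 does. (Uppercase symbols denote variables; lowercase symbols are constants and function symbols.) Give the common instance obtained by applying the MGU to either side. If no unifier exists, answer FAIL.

Decompose app/2: app(tup(Y, e, g(e)), n) = app(S, n),  tup(true, Y, T) = tup(W, app(e, Y), S).
Decompose app/2: tup(Y, e, g(e)) = S,  n = n.
Bind S := tup(Y, e, g(e)); substituting into the one remaining equation that mentions S gives: tup(true, Y, T) = tup(W, app(e, Y), tup(Y, e, g(e))).
Delete trivial equation n = n.
Decompose tup/3: true = W,  Y = app(e, Y),  T = tup(Y, e, g(e)).
Bind W := true; no other remaining equation mentions W.
Occurs check fails: Y occurs in app(e, Y); the equation Y = app(e, Y) has no finite solution.

FAIL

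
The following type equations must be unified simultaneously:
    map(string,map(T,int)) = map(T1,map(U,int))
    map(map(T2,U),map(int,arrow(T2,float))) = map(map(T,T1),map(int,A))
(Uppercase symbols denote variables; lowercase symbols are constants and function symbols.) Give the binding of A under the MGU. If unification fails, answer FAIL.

Decompose map/2: string = T1,  map(T,int) = map(U,int).
Bind T1 := string; substituting into the one remaining equation that mentions T1 gives: map(map(T2,U),map(int,arrow(T2,float))) = map(map(T,string),map(int,A)).
Decompose map/2: T = U,  int = int.
Bind T := U; substituting into the one remaining equation that mentions T gives: map(map(T2,U),map(int,arrow(T2,float))) = map(map(U,string),map(int,A)).
Delete trivial equation int = int.
Decompose map/2: map(T2,U) = map(U,string),  map(int,arrow(T2,float)) = map(int,A).
Decompose map/2: T2 = U,  U = string.
Bind T2 := U; substituting into the one remaining equation that mentions T2 gives: map(int,arrow(U,float)) = map(int,A).
Bind U := string; substituting into the remaining equation gives: map(int,arrow(string,float)) = map(int,A). Substituting into the earlier bindings gives T := string, T2 := string.
Decompose map/2: int = int,  arrow(string,float) = A.
Delete trivial equation int = int.
Bind A := arrow(string,float).
MGU = { T1 ↦ string, T ↦ string, T2 ↦ string, U ↦ string, A ↦ arrow(string,float) }, so A ↦ arrow(string,float).

arrow(string,float)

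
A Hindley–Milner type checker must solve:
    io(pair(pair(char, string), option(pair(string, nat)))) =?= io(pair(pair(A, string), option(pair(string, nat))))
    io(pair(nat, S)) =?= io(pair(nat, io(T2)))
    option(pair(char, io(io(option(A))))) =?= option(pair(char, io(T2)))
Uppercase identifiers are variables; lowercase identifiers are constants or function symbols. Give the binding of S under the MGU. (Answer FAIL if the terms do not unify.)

io(io(option(char)))

Decompose io/1: pair(pair(char, string), option(pair(string, nat))) =?= pair(pair(A, string), option(pair(string, nat))).
Decompose pair/2: pair(char, string) =?= pair(A, string),  option(pair(string, nat)) =?= option(pair(string, nat)).
Decompose pair/2: char =?= A,  string =?= string.
Bind A := char; substituting into the one remaining equation that mentions A gives: option(pair(char, io(io(option(char))))) =?= option(pair(char, io(T2))).
Delete trivial equation string =?= string.
Delete trivial equation option(pair(string, nat)) =?= option(pair(string, nat)).
Decompose io/1: pair(nat, S) =?= pair(nat, io(T2)).
Decompose pair/2: nat =?= nat,  S =?= io(T2).
Delete trivial equation nat =?= nat.
Bind S := io(T2); no other remaining equation mentions S.
Decompose option/1: pair(char, io(io(option(char)))) =?= pair(char, io(T2)).
Decompose pair/2: char =?= char,  io(io(option(char))) =?= io(T2).
Delete trivial equation char =?= char.
Decompose io/1: io(option(char)) =?= T2.
Bind T2 := io(option(char)). Substituting into the earlier binding gives S := io(io(option(char))).
MGU = { A ↦ char, S ↦ io(io(option(char))), T2 ↦ io(option(char)) }, so S ↦ io(io(option(char))).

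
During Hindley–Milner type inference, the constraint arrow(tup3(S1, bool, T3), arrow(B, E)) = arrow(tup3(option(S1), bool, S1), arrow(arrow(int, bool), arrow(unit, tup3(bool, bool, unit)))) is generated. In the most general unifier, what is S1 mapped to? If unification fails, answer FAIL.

Decompose arrow/2: tup3(S1, bool, T3) = tup3(option(S1), bool, S1),  arrow(B, E) = arrow(arrow(int, bool), arrow(unit, tup3(bool, bool, unit))).
Decompose tup3/3: S1 = option(S1),  bool = bool,  T3 = S1.
Occurs check fails: S1 occurs in option(S1); the equation S1 = option(S1) has no finite solution.

FAIL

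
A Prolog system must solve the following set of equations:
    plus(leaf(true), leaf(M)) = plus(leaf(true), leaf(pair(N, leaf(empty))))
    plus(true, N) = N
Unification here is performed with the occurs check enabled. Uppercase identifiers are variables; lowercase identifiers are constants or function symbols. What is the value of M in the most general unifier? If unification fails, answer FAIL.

FAIL

Decompose plus/2: leaf(true) = leaf(true),  leaf(M) = leaf(pair(N, leaf(empty))).
Delete trivial equation leaf(true) = leaf(true).
Decompose leaf/1: M = pair(N, leaf(empty)).
Bind M := pair(N, leaf(empty)); no other remaining equation mentions M.
Occurs check fails: N occurs in plus(true, N); the equation N = plus(true, N) has no finite solution.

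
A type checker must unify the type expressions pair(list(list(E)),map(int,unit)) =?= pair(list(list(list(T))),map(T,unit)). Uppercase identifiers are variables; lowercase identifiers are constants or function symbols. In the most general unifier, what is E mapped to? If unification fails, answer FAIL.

list(int)

Decompose pair/2: list(list(E)) =?= list(list(list(T))),  map(int,unit) =?= map(T,unit).
Decompose list/1: list(E) =?= list(list(T)).
Decompose list/1: E =?= list(T).
Bind E := list(T); no other remaining equation mentions E.
Decompose map/2: int =?= T,  unit =?= unit.
Bind T := int; no other remaining equation mentions T. Substituting into the earlier binding gives E := list(int).
Delete trivial equation unit =?= unit.
MGU = { E -> list(int), T -> int }, so E -> list(int).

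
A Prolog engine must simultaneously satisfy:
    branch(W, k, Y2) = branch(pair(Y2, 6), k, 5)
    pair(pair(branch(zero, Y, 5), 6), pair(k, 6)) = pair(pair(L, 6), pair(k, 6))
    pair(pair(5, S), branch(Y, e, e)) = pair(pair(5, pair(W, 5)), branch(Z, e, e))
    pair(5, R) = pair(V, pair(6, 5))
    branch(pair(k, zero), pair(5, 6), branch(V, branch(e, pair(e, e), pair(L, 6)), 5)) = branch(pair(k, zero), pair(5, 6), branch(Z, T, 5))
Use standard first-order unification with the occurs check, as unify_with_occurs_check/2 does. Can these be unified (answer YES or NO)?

Decompose branch/3: W = pair(Y2, 6),  k = k,  Y2 = 5.
Bind W := pair(Y2, 6); substituting into the one remaining equation that mentions W gives: pair(pair(5, S), branch(Y, e, e)) = pair(pair(5, pair(pair(Y2, 6), 5)), branch(Z, e, e)).
Delete trivial equation k = k.
Bind Y2 := 5; substituting into the one remaining equation that mentions Y2 gives: pair(pair(5, S), branch(Y, e, e)) = pair(pair(5, pair(pair(5, 6), 5)), branch(Z, e, e)). Substituting into the earlier binding gives W := pair(5, 6).
Decompose pair/2: pair(branch(zero, Y, 5), 6) = pair(L, 6),  pair(k, 6) = pair(k, 6).
Decompose pair/2: branch(zero, Y, 5) = L,  6 = 6.
Bind L := branch(zero, Y, 5); substituting into the one remaining equation that mentions L gives: branch(pair(k, zero), pair(5, 6), branch(V, branch(e, pair(e, e), pair(branch(zero, Y, 5), 6)), 5)) = branch(pair(k, zero), pair(5, 6), branch(Z, T, 5)).
Delete trivial equation 6 = 6.
Delete trivial equation pair(k, 6) = pair(k, 6).
Decompose pair/2: pair(5, S) = pair(5, pair(pair(5, 6), 5)),  branch(Y, e, e) = branch(Z, e, e).
Decompose pair/2: 5 = 5,  S = pair(pair(5, 6), 5).
Delete trivial equation 5 = 5.
Bind S := pair(pair(5, 6), 5); no other remaining equation mentions S.
Decompose branch/3: Y = Z,  e = e,  e = e.
Bind Y := Z; substituting into the one remaining equation that mentions Y gives: branch(pair(k, zero), pair(5, 6), branch(V, branch(e, pair(e, e), pair(branch(zero, Z, 5), 6)), 5)) = branch(pair(k, zero), pair(5, 6), branch(Z, T, 5)). Substituting into the earlier binding gives L := branch(zero, Z, 5).
Delete trivial equation e = e.
Delete trivial equation e = e.
Decompose pair/2: 5 = V,  R = pair(6, 5).
Bind V := 5; substituting into the one remaining equation that mentions V gives: branch(pair(k, zero), pair(5, 6), branch(5, branch(e, pair(e, e), pair(branch(zero, Z, 5), 6)), 5)) = branch(pair(k, zero), pair(5, 6), branch(Z, T, 5)).
Bind R := pair(6, 5); no other remaining equation mentions R.
Decompose branch/3: pair(k, zero) = pair(k, zero),  pair(5, 6) = pair(5, 6),  branch(5, branch(e, pair(e, e), pair(branch(zero, Z, 5), 6)), 5) = branch(Z, T, 5).
Delete trivial equation pair(k, zero) = pair(k, zero).
Delete trivial equation pair(5, 6) = pair(5, 6).
Decompose branch/3: 5 = Z,  branch(e, pair(e, e), pair(branch(zero, Z, 5), 6)) = T,  5 = 5.
Bind Z := 5; substituting into the one remaining equation that mentions Z gives: branch(e, pair(e, e), pair(branch(zero, 5, 5), 6)) = T. Substituting into the earlier bindings gives L := branch(zero, 5, 5), Y := 5.
Bind T := branch(e, pair(e, e), pair(branch(zero, 5, 5), 6)); no other remaining equation mentions T.
Delete trivial equation 5 = 5.
No equations remain and no clash or occurs-check failure arose, so a unifier exists.

YES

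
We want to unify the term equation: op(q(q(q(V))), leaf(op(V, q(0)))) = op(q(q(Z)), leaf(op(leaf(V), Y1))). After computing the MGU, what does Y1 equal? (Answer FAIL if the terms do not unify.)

FAIL

Decompose op/2: q(q(q(V))) = q(q(Z)),  leaf(op(V, q(0))) = leaf(op(leaf(V), Y1)).
Decompose q/1: q(q(V)) = q(Z).
Decompose q/1: q(V) = Z.
Bind Z := q(V); no other remaining equation mentions Z.
Decompose leaf/1: op(V, q(0)) = op(leaf(V), Y1).
Decompose op/2: V = leaf(V),  q(0) = Y1.
Occurs check fails: V occurs in leaf(V); the equation V = leaf(V) has no finite solution.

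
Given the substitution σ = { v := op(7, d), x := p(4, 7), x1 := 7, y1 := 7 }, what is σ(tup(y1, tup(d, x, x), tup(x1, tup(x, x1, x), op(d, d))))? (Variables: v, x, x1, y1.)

tup(7, tup(d, p(4, 7), p(4, 7)), tup(7, tup(p(4, 7), 7, p(4, 7)), op(d, d)))

Replace each occurrence of x with p(4, 7).
Replace each occurrence of x1 with 7.
Replace each occurrence of y1 with 7.
Result: tup(7, tup(d, p(4, 7), p(4, 7)), tup(7, tup(p(4, 7), 7, p(4, 7)), op(d, d))).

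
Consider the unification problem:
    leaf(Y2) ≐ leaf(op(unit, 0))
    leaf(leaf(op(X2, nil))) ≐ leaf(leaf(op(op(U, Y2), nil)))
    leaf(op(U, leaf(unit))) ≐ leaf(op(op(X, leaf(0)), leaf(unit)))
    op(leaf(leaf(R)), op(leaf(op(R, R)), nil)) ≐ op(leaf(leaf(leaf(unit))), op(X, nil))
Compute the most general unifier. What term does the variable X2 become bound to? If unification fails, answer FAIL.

Decompose leaf/1: Y2 ≐ op(unit, 0).
Bind Y2 := op(unit, 0); substituting into the one remaining equation that mentions Y2 gives: leaf(leaf(op(X2, nil))) ≐ leaf(leaf(op(op(U, op(unit, 0)), nil))).
Decompose leaf/1: leaf(op(X2, nil)) ≐ leaf(op(op(U, op(unit, 0)), nil)).
Decompose leaf/1: op(X2, nil) ≐ op(op(U, op(unit, 0)), nil).
Decompose op/2: X2 ≐ op(U, op(unit, 0)),  nil ≐ nil.
Bind X2 := op(U, op(unit, 0)); no other remaining equation mentions X2.
Delete trivial equation nil ≐ nil.
Decompose leaf/1: op(U, leaf(unit)) ≐ op(op(X, leaf(0)), leaf(unit)).
Decompose op/2: U ≐ op(X, leaf(0)),  leaf(unit) ≐ leaf(unit).
Bind U := op(X, leaf(0)); no other remaining equation mentions U. Substituting into the earlier binding gives X2 := op(op(X, leaf(0)), op(unit, 0)).
Delete trivial equation leaf(unit) ≐ leaf(unit).
Decompose op/2: leaf(leaf(R)) ≐ leaf(leaf(leaf(unit))),  op(leaf(op(R, R)), nil) ≐ op(X, nil).
Decompose leaf/1: leaf(R) ≐ leaf(leaf(unit)).
Decompose leaf/1: R ≐ leaf(unit).
Bind R := leaf(unit); substituting into the remaining equation gives: op(leaf(op(leaf(unit), leaf(unit))), nil) ≐ op(X, nil).
Decompose op/2: leaf(op(leaf(unit), leaf(unit))) ≐ X,  nil ≐ nil.
Bind X := leaf(op(leaf(unit), leaf(unit))); no other remaining equation mentions X. Substituting into the earlier bindings gives X2 := op(op(leaf(op(leaf(unit), leaf(unit))), leaf(0)), op(unit, 0)), U := op(leaf(op(leaf(unit), leaf(unit))), leaf(0)).
Delete trivial equation nil ≐ nil.
MGU = { Y2 -> op(unit, 0), X2 -> op(op(leaf(op(leaf(unit), leaf(unit))), leaf(0)), op(unit, 0)), U -> op(leaf(op(leaf(unit), leaf(unit))), leaf(0)), R -> leaf(unit), X -> leaf(op(leaf(unit), leaf(unit))) }, so X2 -> op(op(leaf(op(leaf(unit), leaf(unit))), leaf(0)), op(unit, 0)).

op(op(leaf(op(leaf(unit), leaf(unit))), leaf(0)), op(unit, 0))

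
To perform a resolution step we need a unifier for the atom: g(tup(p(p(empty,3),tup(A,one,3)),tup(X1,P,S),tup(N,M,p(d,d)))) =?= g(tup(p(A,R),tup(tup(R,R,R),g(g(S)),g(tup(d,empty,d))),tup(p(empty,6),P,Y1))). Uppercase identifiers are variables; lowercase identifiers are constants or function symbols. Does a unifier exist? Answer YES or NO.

Decompose g/1: tup(p(p(empty,3),tup(A,one,3)),tup(X1,P,S),tup(N,M,p(d,d))) =?= tup(p(A,R),tup(tup(R,R,R),g(g(S)),g(tup(d,empty,d))),tup(p(empty,6),P,Y1)).
Decompose tup/3: p(p(empty,3),tup(A,one,3)) =?= p(A,R),  tup(X1,P,S) =?= tup(tup(R,R,R),g(g(S)),g(tup(d,empty,d))),  tup(N,M,p(d,d)) =?= tup(p(empty,6),P,Y1).
Decompose p/2: p(empty,3) =?= A,  tup(A,one,3) =?= R.
Bind A := p(empty,3); substituting into the one remaining equation that mentions A gives: tup(p(empty,3),one,3) =?= R.
Bind R := tup(p(empty,3),one,3); substituting into the one remaining equation that mentions R gives: tup(X1,P,S) =?= tup(tup(tup(p(empty,3),one,3),tup(p(empty,3),one,3),tup(p(empty,3),one,3)),g(g(S)),g(tup(d,empty,d))).
Decompose tup/3: X1 =?= tup(tup(p(empty,3),one,3),tup(p(empty,3),one,3),tup(p(empty,3),one,3)),  P =?= g(g(S)),  S =?= g(tup(d,empty,d)).
Bind X1 := tup(tup(p(empty,3),one,3),tup(p(empty,3),one,3),tup(p(empty,3),one,3)); no other remaining equation mentions X1.
Bind P := g(g(S)); substituting into the one remaining equation that mentions P gives: tup(N,M,p(d,d)) =?= tup(p(empty,6),g(g(S)),Y1).
Bind S := g(tup(d,empty,d)); substituting into the remaining equation gives: tup(N,M,p(d,d)) =?= tup(p(empty,6),g(g(g(tup(d,empty,d)))),Y1). Substituting into the earlier binding gives P := g(g(g(tup(d,empty,d)))).
Decompose tup/3: N =?= p(empty,6),  M =?= g(g(g(tup(d,empty,d)))),  p(d,d) =?= Y1.
Bind N := p(empty,6); no other remaining equation mentions N.
Bind M := g(g(g(tup(d,empty,d)))); no other remaining equation mentions M.
Bind Y1 := p(d,d).
No equations remain and no clash or occurs-check failure arose, so a unifier exists.

YES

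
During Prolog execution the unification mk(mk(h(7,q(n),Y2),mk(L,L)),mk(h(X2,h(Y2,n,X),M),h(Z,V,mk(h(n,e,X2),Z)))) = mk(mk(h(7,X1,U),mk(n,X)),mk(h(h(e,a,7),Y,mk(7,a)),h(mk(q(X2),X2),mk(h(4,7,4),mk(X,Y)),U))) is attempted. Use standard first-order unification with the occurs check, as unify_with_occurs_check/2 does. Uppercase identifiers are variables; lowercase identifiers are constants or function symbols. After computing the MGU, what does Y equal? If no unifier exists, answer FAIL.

Decompose mk/2: mk(h(7,q(n),Y2),mk(L,L)) = mk(h(7,X1,U),mk(n,X)),  mk(h(X2,h(Y2,n,X),M),h(Z,V,mk(h(n,e,X2),Z))) = mk(h(h(e,a,7),Y,mk(7,a)),h(mk(q(X2),X2),mk(h(4,7,4),mk(X,Y)),U)).
Decompose mk/2: h(7,q(n),Y2) = h(7,X1,U),  mk(L,L) = mk(n,X).
Decompose h/3: 7 = 7,  q(n) = X1,  Y2 = U.
Delete trivial equation 7 = 7.
Bind X1 := q(n); no other remaining equation mentions X1.
Bind Y2 := U; substituting into the one remaining equation that mentions Y2 gives: mk(h(X2,h(U,n,X),M),h(Z,V,mk(h(n,e,X2),Z))) = mk(h(h(e,a,7),Y,mk(7,a)),h(mk(q(X2),X2),mk(h(4,7,4),mk(X,Y)),U)).
Decompose mk/2: L = n,  L = X.
Bind L := n; substituting into the one remaining equation that mentions L gives: n = X.
Bind X := n; substituting into the remaining equation gives: mk(h(X2,h(U,n,n),M),h(Z,V,mk(h(n,e,X2),Z))) = mk(h(h(e,a,7),Y,mk(7,a)),h(mk(q(X2),X2),mk(h(4,7,4),mk(n,Y)),U)).
Decompose mk/2: h(X2,h(U,n,n),M) = h(h(e,a,7),Y,mk(7,a)),  h(Z,V,mk(h(n,e,X2),Z)) = h(mk(q(X2),X2),mk(h(4,7,4),mk(n,Y)),U).
Decompose h/3: X2 = h(e,a,7),  h(U,n,n) = Y,  M = mk(7,a).
Bind X2 := h(e,a,7); substituting into the one remaining equation that mentions X2 gives: h(Z,V,mk(h(n,e,h(e,a,7)),Z)) = h(mk(q(h(e,a,7)),h(e,a,7)),mk(h(4,7,4),mk(n,Y)),U).
Bind Y := h(U,n,n); substituting into the one remaining equation that mentions Y gives: h(Z,V,mk(h(n,e,h(e,a,7)),Z)) = h(mk(q(h(e,a,7)),h(e,a,7)),mk(h(4,7,4),mk(n,h(U,n,n))),U).
Bind M := mk(7,a); no other remaining equation mentions M.
Decompose h/3: Z = mk(q(h(e,a,7)),h(e,a,7)),  V = mk(h(4,7,4),mk(n,h(U,n,n))),  mk(h(n,e,h(e,a,7)),Z) = U.
Bind Z := mk(q(h(e,a,7)),h(e,a,7)); substituting into the one remaining equation that mentions Z gives: mk(h(n,e,h(e,a,7)),mk(q(h(e,a,7)),h(e,a,7))) = U.
Bind V := mk(h(4,7,4),mk(n,h(U,n,n))); no other remaining equation mentions V.
Bind U := mk(h(n,e,h(e,a,7)),mk(q(h(e,a,7)),h(e,a,7))). Substituting into the earlier bindings gives Y2 := mk(h(n,e,h(e,a,7)),mk(q(h(e,a,7)),h(e,a,7))), Y := h(mk(h(n,e,h(e,a,7)),mk(q(h(e,a,7)),h(e,a,7))),n,n), V := mk(h(4,7,4),mk(n,h(mk(h(n,e,h(e,a,7)),mk(q(h(e,a,7)),h(e,a,7))),n,n))).
MGU = { X1 = q(n), Y2 = mk(h(n,e,h(e,a,7)),mk(q(h(e,a,7)),h(e,a,7))), L = n, X = n, X2 = h(e,a,7), Y = h(mk(h(n,e,h(e,a,7)),mk(q(h(e,a,7)),h(e,a,7))),n,n), M = mk(7,a), Z = mk(q(h(e,a,7)),h(e,a,7)), V = mk(h(4,7,4),mk(n,h(mk(h(n,e,h(e,a,7)),mk(q(h(e,a,7)),h(e,a,7))),n,n))), U = mk(h(n,e,h(e,a,7)),mk(q(h(e,a,7)),h(e,a,7))) }, so Y = h(mk(h(n,e,h(e,a,7)),mk(q(h(e,a,7)),h(e,a,7))),n,n).

h(mk(h(n,e,h(e,a,7)),mk(q(h(e,a,7)),h(e,a,7))),n,n)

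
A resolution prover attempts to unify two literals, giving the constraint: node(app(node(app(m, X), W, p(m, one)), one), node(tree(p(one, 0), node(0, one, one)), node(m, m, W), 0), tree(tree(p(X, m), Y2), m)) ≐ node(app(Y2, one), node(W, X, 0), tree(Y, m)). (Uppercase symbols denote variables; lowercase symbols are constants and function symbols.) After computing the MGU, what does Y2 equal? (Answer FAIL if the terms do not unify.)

node(app(m, node(m, m, tree(p(one, 0), node(0, one, one)))), tree(p(one, 0), node(0, one, one)), p(m, one))

Decompose node/3: app(node(app(m, X), W, p(m, one)), one) ≐ app(Y2, one),  node(tree(p(one, 0), node(0, one, one)), node(m, m, W), 0) ≐ node(W, X, 0),  tree(tree(p(X, m), Y2), m) ≐ tree(Y, m).
Decompose app/2: node(app(m, X), W, p(m, one)) ≐ Y2,  one ≐ one.
Bind Y2 := node(app(m, X), W, p(m, one)); substituting into the one remaining equation that mentions Y2 gives: tree(tree(p(X, m), node(app(m, X), W, p(m, one))), m) ≐ tree(Y, m).
Delete trivial equation one ≐ one.
Decompose node/3: tree(p(one, 0), node(0, one, one)) ≐ W,  node(m, m, W) ≐ X,  0 ≐ 0.
Bind W := tree(p(one, 0), node(0, one, one)); substituting into the 2 remaining equations that mention W gives: node(m, m, tree(p(one, 0), node(0, one, one))) ≐ X,  tree(tree(p(X, m), node(app(m, X), tree(p(one, 0), node(0, one, one)), p(m, one))), m) ≐ tree(Y, m). Substituting into the earlier binding gives Y2 := node(app(m, X), tree(p(one, 0), node(0, one, one)), p(m, one)).
Bind X := node(m, m, tree(p(one, 0), node(0, one, one))); substituting into the one remaining equation that mentions X gives: tree(tree(p(node(m, m, tree(p(one, 0), node(0, one, one))), m), node(app(m, node(m, m, tree(p(one, 0), node(0, one, one)))), tree(p(one, 0), node(0, one, one)), p(m, one))), m) ≐ tree(Y, m). Substituting into the earlier binding gives Y2 := node(app(m, node(m, m, tree(p(one, 0), node(0, one, one)))), tree(p(one, 0), node(0, one, one)), p(m, one)).
Delete trivial equation 0 ≐ 0.
Decompose tree/2: tree(p(node(m, m, tree(p(one, 0), node(0, one, one))), m), node(app(m, node(m, m, tree(p(one, 0), node(0, one, one)))), tree(p(one, 0), node(0, one, one)), p(m, one))) ≐ Y,  m ≐ m.
Bind Y := tree(p(node(m, m, tree(p(one, 0), node(0, one, one))), m), node(app(m, node(m, m, tree(p(one, 0), node(0, one, one)))), tree(p(one, 0), node(0, one, one)), p(m, one))); no other remaining equation mentions Y.
Delete trivial equation m ≐ m.
MGU = { Y2 ↦ node(app(m, node(m, m, tree(p(one, 0), node(0, one, one)))), tree(p(one, 0), node(0, one, one)), p(m, one)), W ↦ tree(p(one, 0), node(0, one, one)), X ↦ node(m, m, tree(p(one, 0), node(0, one, one))), Y ↦ tree(p(node(m, m, tree(p(one, 0), node(0, one, one))), m), node(app(m, node(m, m, tree(p(one, 0), node(0, one, one)))), tree(p(one, 0), node(0, one, one)), p(m, one))) }, so Y2 ↦ node(app(m, node(m, m, tree(p(one, 0), node(0, one, one)))), tree(p(one, 0), node(0, one, one)), p(m, one)).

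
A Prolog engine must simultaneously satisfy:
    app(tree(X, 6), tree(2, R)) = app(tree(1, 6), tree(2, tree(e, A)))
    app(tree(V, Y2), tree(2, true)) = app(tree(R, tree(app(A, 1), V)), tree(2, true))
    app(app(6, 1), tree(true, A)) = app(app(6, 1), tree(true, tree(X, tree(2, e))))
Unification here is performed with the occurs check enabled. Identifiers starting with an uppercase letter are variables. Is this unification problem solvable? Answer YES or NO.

Decompose app/2: tree(X, 6) = tree(1, 6),  tree(2, R) = tree(2, tree(e, A)).
Decompose tree/2: X = 1,  6 = 6.
Bind X := 1; substituting into the one remaining equation that mentions X gives: app(app(6, 1), tree(true, A)) = app(app(6, 1), tree(true, tree(1, tree(2, e)))).
Delete trivial equation 6 = 6.
Decompose tree/2: 2 = 2,  R = tree(e, A).
Delete trivial equation 2 = 2.
Bind R := tree(e, A); substituting into the one remaining equation that mentions R gives: app(tree(V, Y2), tree(2, true)) = app(tree(tree(e, A), tree(app(A, 1), V)), tree(2, true)).
Decompose app/2: tree(V, Y2) = tree(tree(e, A), tree(app(A, 1), V)),  tree(2, true) = tree(2, true).
Decompose tree/2: V = tree(e, A),  Y2 = tree(app(A, 1), V).
Bind V := tree(e, A); substituting into the one remaining equation that mentions V gives: Y2 = tree(app(A, 1), tree(e, A)).
Bind Y2 := tree(app(A, 1), tree(e, A)); no other remaining equation mentions Y2.
Delete trivial equation tree(2, true) = tree(2, true).
Decompose app/2: app(6, 1) = app(6, 1),  tree(true, A) = tree(true, tree(1, tree(2, e))).
Delete trivial equation app(6, 1) = app(6, 1).
Decompose tree/2: true = true,  A = tree(1, tree(2, e)).
Delete trivial equation true = true.
Bind A := tree(1, tree(2, e)). Substituting into the earlier bindings gives R := tree(e, tree(1, tree(2, e))), V := tree(e, tree(1, tree(2, e))), Y2 := tree(app(tree(1, tree(2, e)), 1), tree(e, tree(1, tree(2, e)))).
No equations remain and no clash or occurs-check failure arose, so a unifier exists.

YES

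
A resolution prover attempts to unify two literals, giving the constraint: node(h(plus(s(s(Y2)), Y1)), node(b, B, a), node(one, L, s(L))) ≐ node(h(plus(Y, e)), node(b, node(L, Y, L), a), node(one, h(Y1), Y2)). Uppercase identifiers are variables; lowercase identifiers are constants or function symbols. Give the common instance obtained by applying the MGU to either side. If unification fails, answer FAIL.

node(h(plus(s(s(s(h(e)))), e)), node(b, node(h(e), s(s(s(h(e)))), h(e)), a), node(one, h(e), s(h(e))))

Decompose node/3: h(plus(s(s(Y2)), Y1)) ≐ h(plus(Y, e)),  node(b, B, a) ≐ node(b, node(L, Y, L), a),  node(one, L, s(L)) ≐ node(one, h(Y1), Y2).
Decompose h/1: plus(s(s(Y2)), Y1) ≐ plus(Y, e).
Decompose plus/2: s(s(Y2)) ≐ Y,  Y1 ≐ e.
Bind Y := s(s(Y2)); substituting into the one remaining equation that mentions Y gives: node(b, B, a) ≐ node(b, node(L, s(s(Y2)), L), a).
Bind Y1 := e; substituting into the one remaining equation that mentions Y1 gives: node(one, L, s(L)) ≐ node(one, h(e), Y2).
Decompose node/3: b ≐ b,  B ≐ node(L, s(s(Y2)), L),  a ≐ a.
Delete trivial equation b ≐ b.
Bind B := node(L, s(s(Y2)), L); no other remaining equation mentions B.
Delete trivial equation a ≐ a.
Decompose node/3: one ≐ one,  L ≐ h(e),  s(L) ≐ Y2.
Delete trivial equation one ≐ one.
Bind L := h(e); substituting into the remaining equation gives: s(h(e)) ≐ Y2. Substituting into the earlier binding gives B := node(h(e), s(s(Y2)), h(e)).
Bind Y2 := s(h(e)). Substituting into the earlier bindings gives Y := s(s(s(h(e)))), B := node(h(e), s(s(s(h(e)))), h(e)).
Applying the MGU to either side gives node(h(plus(s(s(s(h(e)))), e)), node(b, node(h(e), s(s(s(h(e)))), h(e)), a), node(one, h(e), s(h(e)))).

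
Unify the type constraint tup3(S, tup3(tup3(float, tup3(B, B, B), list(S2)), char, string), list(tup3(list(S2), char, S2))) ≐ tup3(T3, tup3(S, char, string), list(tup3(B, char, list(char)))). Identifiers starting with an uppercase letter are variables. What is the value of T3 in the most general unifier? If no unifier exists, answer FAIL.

Decompose tup3/3: S ≐ T3,  tup3(tup3(float, tup3(B, B, B), list(S2)), char, string) ≐ tup3(S, char, string),  list(tup3(list(S2), char, S2)) ≐ list(tup3(B, char, list(char))).
Bind S := T3; substituting into the one remaining equation that mentions S gives: tup3(tup3(float, tup3(B, B, B), list(S2)), char, string) ≐ tup3(T3, char, string).
Decompose tup3/3: tup3(float, tup3(B, B, B), list(S2)) ≐ T3,  char ≐ char,  string ≐ string.
Bind T3 := tup3(float, tup3(B, B, B), list(S2)); no other remaining equation mentions T3. Substituting into the earlier binding gives S := tup3(float, tup3(B, B, B), list(S2)).
Delete trivial equation char ≐ char.
Delete trivial equation string ≐ string.
Decompose list/1: tup3(list(S2), char, S2) ≐ tup3(B, char, list(char)).
Decompose tup3/3: list(S2) ≐ B,  char ≐ char,  S2 ≐ list(char).
Bind B := list(S2); no other remaining equation mentions B. Substituting into the earlier bindings gives S := tup3(float, tup3(list(S2), list(S2), list(S2)), list(S2)), T3 := tup3(float, tup3(list(S2), list(S2), list(S2)), list(S2)).
Delete trivial equation char ≐ char.
Bind S2 := list(char). Substituting into the earlier bindings gives S := tup3(float, tup3(list(list(char)), list(list(char)), list(list(char))), list(list(char))), T3 := tup3(float, tup3(list(list(char)), list(list(char)), list(list(char))), list(list(char))), B := list(list(char)).
MGU = { S := tup3(float, tup3(list(list(char)), list(list(char)), list(list(char))), list(list(char))), T3 := tup3(float, tup3(list(list(char)), list(list(char)), list(list(char))), list(list(char))), B := list(list(char)), S2 := list(char) }, so T3 := tup3(float, tup3(list(list(char)), list(list(char)), list(list(char))), list(list(char))).

tup3(float, tup3(list(list(char)), list(list(char)), list(list(char))), list(list(char)))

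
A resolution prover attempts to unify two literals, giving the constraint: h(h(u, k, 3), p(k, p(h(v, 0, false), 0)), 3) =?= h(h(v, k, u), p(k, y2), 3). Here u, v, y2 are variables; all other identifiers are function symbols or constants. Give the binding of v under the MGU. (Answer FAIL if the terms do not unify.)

Decompose h/3: h(u, k, 3) =?= h(v, k, u),  p(k, p(h(v, 0, false), 0)) =?= p(k, y2),  3 =?= 3.
Decompose h/3: u =?= v,  k =?= k,  3 =?= u.
Bind u := v; substituting into the one remaining equation that mentions u gives: 3 =?= v.
Delete trivial equation k =?= k.
Bind v := 3; substituting into the one remaining equation that mentions v gives: p(k, p(h(3, 0, false), 0)) =?= p(k, y2). Substituting into the earlier binding gives u := 3.
Decompose p/2: k =?= k,  p(h(3, 0, false), 0) =?= y2.
Delete trivial equation k =?= k.
Bind y2 := p(h(3, 0, false), 0); no other remaining equation mentions y2.
Delete trivial equation 3 =?= 3.
MGU = { u := 3, v := 3, y2 := p(h(3, 0, false), 0) }, so v := 3.

3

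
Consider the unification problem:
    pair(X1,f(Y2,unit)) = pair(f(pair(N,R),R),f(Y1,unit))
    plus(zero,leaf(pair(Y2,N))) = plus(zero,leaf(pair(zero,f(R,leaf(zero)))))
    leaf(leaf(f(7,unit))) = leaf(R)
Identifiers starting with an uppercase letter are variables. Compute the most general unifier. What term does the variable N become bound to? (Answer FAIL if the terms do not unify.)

Decompose pair/2: X1 = f(pair(N,R),R),  f(Y2,unit) = f(Y1,unit).
Bind X1 := f(pair(N,R),R); no other remaining equation mentions X1.
Decompose f/2: Y2 = Y1,  unit = unit.
Bind Y2 := Y1; substituting into the one remaining equation that mentions Y2 gives: plus(zero,leaf(pair(Y1,N))) = plus(zero,leaf(pair(zero,f(R,leaf(zero))))).
Delete trivial equation unit = unit.
Decompose plus/2: zero = zero,  leaf(pair(Y1,N)) = leaf(pair(zero,f(R,leaf(zero)))).
Delete trivial equation zero = zero.
Decompose leaf/1: pair(Y1,N) = pair(zero,f(R,leaf(zero))).
Decompose pair/2: Y1 = zero,  N = f(R,leaf(zero)).
Bind Y1 := zero; no other remaining equation mentions Y1. Substituting into the earlier binding gives Y2 := zero.
Bind N := f(R,leaf(zero)); no other remaining equation mentions N. Substituting into the earlier binding gives X1 := f(pair(f(R,leaf(zero)),R),R).
Decompose leaf/1: leaf(f(7,unit)) = R.
Bind R := leaf(f(7,unit)). Substituting into the earlier bindings gives X1 := f(pair(f(leaf(f(7,unit)),leaf(zero)),leaf(f(7,unit))),leaf(f(7,unit))), N := f(leaf(f(7,unit)),leaf(zero)).
MGU = { X1 -> f(pair(f(leaf(f(7,unit)),leaf(zero)),leaf(f(7,unit))),leaf(f(7,unit))), Y2 -> zero, Y1 -> zero, N -> f(leaf(f(7,unit)),leaf(zero)), R -> leaf(f(7,unit)) }, so N -> f(leaf(f(7,unit)),leaf(zero)).

f(leaf(f(7,unit)),leaf(zero))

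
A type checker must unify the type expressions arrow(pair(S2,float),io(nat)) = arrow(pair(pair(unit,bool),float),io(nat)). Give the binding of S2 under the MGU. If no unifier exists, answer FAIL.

Decompose arrow/2: pair(S2,float) = pair(pair(unit,bool),float),  io(nat) = io(nat).
Decompose pair/2: S2 = pair(unit,bool),  float = float.
Bind S2 := pair(unit,bool); no other remaining equation mentions S2.
Delete trivial equation float = float.
Delete trivial equation io(nat) = io(nat).
MGU = { S2 ↦ pair(unit,bool) }, so S2 ↦ pair(unit,bool).

pair(unit,bool)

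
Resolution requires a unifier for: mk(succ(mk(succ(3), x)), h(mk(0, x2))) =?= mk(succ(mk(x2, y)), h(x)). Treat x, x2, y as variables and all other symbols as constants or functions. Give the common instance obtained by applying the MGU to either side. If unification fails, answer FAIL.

mk(succ(mk(succ(3), mk(0, succ(3)))), h(mk(0, succ(3))))

Decompose mk/2: succ(mk(succ(3), x)) =?= succ(mk(x2, y)),  h(mk(0, x2)) =?= h(x).
Decompose succ/1: mk(succ(3), x) =?= mk(x2, y).
Decompose mk/2: succ(3) =?= x2,  x =?= y.
Bind x2 := succ(3); substituting into the one remaining equation that mentions x2 gives: h(mk(0, succ(3))) =?= h(x).
Bind x := y; substituting into the remaining equation gives: h(mk(0, succ(3))) =?= h(y).
Decompose h/1: mk(0, succ(3)) =?= y.
Bind y := mk(0, succ(3)). Substituting into the earlier binding gives x := mk(0, succ(3)).
Applying the MGU to either side gives mk(succ(mk(succ(3), mk(0, succ(3)))), h(mk(0, succ(3)))).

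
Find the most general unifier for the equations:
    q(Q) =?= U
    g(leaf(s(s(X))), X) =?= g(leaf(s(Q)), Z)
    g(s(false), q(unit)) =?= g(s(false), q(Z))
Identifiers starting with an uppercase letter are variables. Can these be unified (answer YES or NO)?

YES

Bind U := q(Q); no other remaining equation mentions U.
Decompose g/2: leaf(s(s(X))) =?= leaf(s(Q)),  X =?= Z.
Decompose leaf/1: s(s(X)) =?= s(Q).
Decompose s/1: s(X) =?= Q.
Bind Q := s(X); no other remaining equation mentions Q. Substituting into the earlier binding gives U := q(s(X)).
Bind X := Z; no other remaining equation mentions X. Substituting into the earlier bindings gives U := q(s(Z)), Q := s(Z).
Decompose g/2: s(false) =?= s(false),  q(unit) =?= q(Z).
Delete trivial equation s(false) =?= s(false).
Decompose q/1: unit =?= Z.
Bind Z := unit. Substituting into the earlier bindings gives U := q(s(unit)), Q := s(unit), X := unit.
No equations remain and no clash or occurs-check failure arose, so a unifier exists.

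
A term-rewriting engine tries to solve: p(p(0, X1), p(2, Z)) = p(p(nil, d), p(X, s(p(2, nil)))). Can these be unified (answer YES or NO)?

Decompose p/2: p(0, X1) = p(nil, d),  p(2, Z) = p(X, s(p(2, nil))).
Decompose p/2: 0 = nil,  X1 = d.
Clash: constants 0 and nil differ; no unifier exists.

NO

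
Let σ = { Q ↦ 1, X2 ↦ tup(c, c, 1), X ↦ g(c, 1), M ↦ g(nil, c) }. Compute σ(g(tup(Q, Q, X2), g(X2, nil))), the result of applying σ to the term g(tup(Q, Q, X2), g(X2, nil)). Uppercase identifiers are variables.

Replace each occurrence of Q with 1.
Replace each occurrence of X2 with tup(c, c, 1).
Result: g(tup(1, 1, tup(c, c, 1)), g(tup(c, c, 1), nil)).

g(tup(1, 1, tup(c, c, 1)), g(tup(c, c, 1), nil))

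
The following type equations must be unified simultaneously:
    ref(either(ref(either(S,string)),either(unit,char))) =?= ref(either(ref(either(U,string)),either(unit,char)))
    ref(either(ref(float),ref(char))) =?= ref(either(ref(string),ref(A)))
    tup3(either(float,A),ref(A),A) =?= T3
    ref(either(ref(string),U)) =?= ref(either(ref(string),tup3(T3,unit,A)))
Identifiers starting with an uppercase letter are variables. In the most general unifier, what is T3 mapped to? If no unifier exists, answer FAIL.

FAIL

Decompose ref/1: either(ref(either(S,string)),either(unit,char)) =?= either(ref(either(U,string)),either(unit,char)).
Decompose either/2: ref(either(S,string)) =?= ref(either(U,string)),  either(unit,char) =?= either(unit,char).
Decompose ref/1: either(S,string) =?= either(U,string).
Decompose either/2: S =?= U,  string =?= string.
Bind S := U; no other remaining equation mentions S.
Delete trivial equation string =?= string.
Delete trivial equation either(unit,char) =?= either(unit,char).
Decompose ref/1: either(ref(float),ref(char)) =?= either(ref(string),ref(A)).
Decompose either/2: ref(float) =?= ref(string),  ref(char) =?= ref(A).
Decompose ref/1: float =?= string.
Clash: constants float and string differ; no unifier exists.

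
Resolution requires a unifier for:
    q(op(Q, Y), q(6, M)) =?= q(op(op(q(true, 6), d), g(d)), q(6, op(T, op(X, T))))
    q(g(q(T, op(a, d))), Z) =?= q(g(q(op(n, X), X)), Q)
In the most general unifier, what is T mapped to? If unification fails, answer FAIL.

op(n, op(a, d))

Decompose q/2: op(Q, Y) =?= op(op(q(true, 6), d), g(d)),  q(6, M) =?= q(6, op(T, op(X, T))).
Decompose op/2: Q =?= op(q(true, 6), d),  Y =?= g(d).
Bind Q := op(q(true, 6), d); substituting into the one remaining equation that mentions Q gives: q(g(q(T, op(a, d))), Z) =?= q(g(q(op(n, X), X)), op(q(true, 6), d)).
Bind Y := g(d); no other remaining equation mentions Y.
Decompose q/2: 6 =?= 6,  M =?= op(T, op(X, T)).
Delete trivial equation 6 =?= 6.
Bind M := op(T, op(X, T)); no other remaining equation mentions M.
Decompose q/2: g(q(T, op(a, d))) =?= g(q(op(n, X), X)),  Z =?= op(q(true, 6), d).
Decompose g/1: q(T, op(a, d)) =?= q(op(n, X), X).
Decompose q/2: T =?= op(n, X),  op(a, d) =?= X.
Bind T := op(n, X); no other remaining equation mentions T. Substituting into the earlier binding gives M := op(op(n, X), op(X, op(n, X))).
Bind X := op(a, d); no other remaining equation mentions X. Substituting into the earlier bindings gives M := op(op(n, op(a, d)), op(op(a, d), op(n, op(a, d)))), T := op(n, op(a, d)).
Bind Z := op(q(true, 6), d).
MGU = { Q ↦ op(q(true, 6), d), Y ↦ g(d), M ↦ op(op(n, op(a, d)), op(op(a, d), op(n, op(a, d)))), T ↦ op(n, op(a, d)), X ↦ op(a, d), Z ↦ op(q(true, 6), d) }, so T ↦ op(n, op(a, d)).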